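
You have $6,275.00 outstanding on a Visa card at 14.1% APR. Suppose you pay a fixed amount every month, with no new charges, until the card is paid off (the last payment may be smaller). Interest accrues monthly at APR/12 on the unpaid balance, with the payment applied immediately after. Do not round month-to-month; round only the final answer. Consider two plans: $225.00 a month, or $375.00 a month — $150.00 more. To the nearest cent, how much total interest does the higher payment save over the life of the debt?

$619.23

Monthly rate r = 14.1%/12 = 1.175% = 0.01175.
At $225.00/mo: n = ⌈−ln(1 − rB₀/P)/ln(1+r)⌉ = 34 payments (last $222.53); total interest = total paid − $6,275.00 = $1,372.53.
At $375.00/mo: 19 payments (last $278.30); total interest $753.30.
Interest saved = $1,372.53 − $753.30 = $619.23.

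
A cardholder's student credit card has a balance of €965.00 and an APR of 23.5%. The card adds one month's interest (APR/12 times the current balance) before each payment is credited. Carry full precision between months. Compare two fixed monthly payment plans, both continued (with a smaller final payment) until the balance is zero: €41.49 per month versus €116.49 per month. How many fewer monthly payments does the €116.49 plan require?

22 fewer payments

Monthly rate r = 23.5%/12 = 1.95833% = 0.0195833.
At €41.49/mo: n = ⌈−ln(1 − rB₀/P)/ln(1+r)⌉ = 32 payments (last €14.29); total interest = total paid − €965.00 = €335.48.
At €116.49/mo: 10 payments (last €14.92); total interest €98.33.
Payments saved = 32 − 10 = 22.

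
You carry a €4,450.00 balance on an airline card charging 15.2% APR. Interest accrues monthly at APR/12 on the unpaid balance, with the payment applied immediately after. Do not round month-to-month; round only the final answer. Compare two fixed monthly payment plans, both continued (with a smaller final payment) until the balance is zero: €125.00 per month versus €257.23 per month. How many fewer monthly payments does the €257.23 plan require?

28 fewer payments

Monthly rate r = 15.2%/12 = 1.26667% = 0.0126667.
At €125.00/mo: n = ⌈−ln(1 − rB₀/P)/ln(1+r)⌉ = 48 payments (last €79.04); total interest = total paid − €4,450.00 = €1,504.04.
At €257.23/mo: 20 payments (last €167.75); total interest €605.12.
Payments saved = 48 − 20 = 28.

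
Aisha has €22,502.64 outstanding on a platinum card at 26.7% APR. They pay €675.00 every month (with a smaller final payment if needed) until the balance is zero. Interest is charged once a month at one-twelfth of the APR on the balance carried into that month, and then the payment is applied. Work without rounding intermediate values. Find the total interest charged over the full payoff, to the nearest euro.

€19,026

Monthly rate r = 26.7%/12 = 2.225% = 0.02225.
Payoff takes n = ⌈−ln(1 − rB₀/P)/ln(1+r)⌉ = ⌈61.521⌉ = 62 payments; the last is €353.69.
Total paid = 61·€675.00 + €353.69 = €41,528.69.
Total interest = total paid − principal = €41,528.69 − €22,502.64 = €19,026.05.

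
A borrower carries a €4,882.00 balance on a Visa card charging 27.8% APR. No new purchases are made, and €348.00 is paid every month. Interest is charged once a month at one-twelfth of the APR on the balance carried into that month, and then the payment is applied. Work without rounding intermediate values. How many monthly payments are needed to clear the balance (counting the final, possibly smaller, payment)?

18 months

Monthly rate r = 27.8%/12 = 2.31667% = 0.0231667.
Recurrence: B ← B·(1+r) − €348.00.
Month 1: interest €113.10; balance after payment €4,647.10.
Month 2: interest €107.66; balance after payment €4,406.76.
Closed form: n = −ln(1 − rB₀/P)/ln(1+r) = −ln(0.675)/ln(1.02317) ≈ 17.162, so the balance reaches zero during payment 18.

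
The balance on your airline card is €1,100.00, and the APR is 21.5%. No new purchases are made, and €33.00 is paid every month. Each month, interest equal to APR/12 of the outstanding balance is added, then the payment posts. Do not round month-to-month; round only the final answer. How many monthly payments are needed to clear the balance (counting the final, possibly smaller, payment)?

52 payments

Monthly rate r = 21.5%/12 = 1.79167% = 0.0179167.
Recurrence: B ← B·(1+r) − €33.00.
Month 1: interest €19.71; balance after payment €1,086.71.
Month 2: interest €19.47; balance after payment €1,073.18.
Closed form: n = −ln(1 − rB₀/P)/ln(1+r) = −ln(0.40278)/ln(1.01792) ≈ 51.209, so the balance reaches zero during payment 52.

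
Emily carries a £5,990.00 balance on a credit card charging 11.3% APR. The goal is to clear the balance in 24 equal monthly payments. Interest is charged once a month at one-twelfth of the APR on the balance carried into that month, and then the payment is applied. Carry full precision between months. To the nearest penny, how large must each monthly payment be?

£280.02

Monthly rate r = 11.3%/12 = 0.941667% = 0.00941667.
Level-payment amortization: P = B₀·r / (1 − (1+r)^(−n)) = 5990.00·0.00941667 / (1 − 1.00942^(−24)).
Denominator 1 − (1+r)^(−24) = 0.201437905.
P = 56.4058 / 0.201437905 ≈ 280.02.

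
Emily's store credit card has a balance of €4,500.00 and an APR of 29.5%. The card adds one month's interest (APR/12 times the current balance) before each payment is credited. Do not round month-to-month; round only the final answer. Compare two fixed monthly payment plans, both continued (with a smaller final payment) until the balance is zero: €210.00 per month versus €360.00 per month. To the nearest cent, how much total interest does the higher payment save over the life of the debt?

€1,027.31

Monthly rate r = 29.5%/12 = 2.45833% = 0.0245833.
At €210.00/mo: n = ⌈−ln(1 − rB₀/P)/ln(1+r)⌉ = 31 payments (last €170.10); total interest = total paid − €4,500.00 = €1,970.10.
At €360.00/mo: 16 payments (last €42.79); total interest €942.79.
Interest saved = €1,970.10 − €942.79 = €1,027.31.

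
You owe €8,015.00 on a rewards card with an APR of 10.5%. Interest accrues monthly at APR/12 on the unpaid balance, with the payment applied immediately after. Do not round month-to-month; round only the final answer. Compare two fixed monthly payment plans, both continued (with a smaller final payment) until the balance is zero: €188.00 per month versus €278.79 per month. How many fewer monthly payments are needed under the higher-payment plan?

Monthly rate r = 10.5%/12 = 0.875% = 0.00875.
At €188.00/mo: n = ⌈−ln(1 − rB₀/P)/ln(1+r)⌉ = 54 payments (last €111.06); total interest = total paid − €8,015.00 = €2,060.06.
At €278.79/mo: 34 payments (last €72.70); total interest €1,257.77.
Payments saved = 54 − 34 = 20.

20 fewer payments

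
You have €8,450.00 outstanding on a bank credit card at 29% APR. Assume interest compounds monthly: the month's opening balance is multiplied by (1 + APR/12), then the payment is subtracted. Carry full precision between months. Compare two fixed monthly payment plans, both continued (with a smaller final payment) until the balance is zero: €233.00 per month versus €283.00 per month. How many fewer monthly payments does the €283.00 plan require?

34 fewer payments

Monthly rate r = 29%/12 = 2.41667% = 0.0241667.
At €233.00/mo: n = ⌈−ln(1 − rB₀/P)/ln(1+r)⌉ = 88 payments (last €131.98); total interest = total paid − €8,450.00 = €11,952.98.
At €283.00/mo: 54 payments (last €155.36); total interest €6,704.36.
Payments saved = 88 − 54 = 34.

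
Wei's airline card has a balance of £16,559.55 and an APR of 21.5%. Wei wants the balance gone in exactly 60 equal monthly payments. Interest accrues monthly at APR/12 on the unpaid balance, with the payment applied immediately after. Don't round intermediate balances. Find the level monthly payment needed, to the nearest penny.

£452.66

Monthly rate r = 21.5%/12 = 1.79167% = 0.0179167.
Level-payment amortization: P = B₀·r / (1 − (1+r)^(−n)) = 16559.55·0.0179167 / (1 − 1.01792^(−60)).
Denominator 1 − (1+r)^(−60) = 0.65543871.
P = 296.692 / 0.65543871 ≈ 452.66.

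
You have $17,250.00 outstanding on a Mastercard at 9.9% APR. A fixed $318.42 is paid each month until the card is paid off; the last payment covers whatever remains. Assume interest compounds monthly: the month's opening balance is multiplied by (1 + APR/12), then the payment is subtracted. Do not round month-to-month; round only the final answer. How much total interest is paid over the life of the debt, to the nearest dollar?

$5,704

Monthly rate r = 9.9%/12 = 0.825% = 0.00825.
Payoff takes n = ⌈−ln(1 − rB₀/P)/ln(1+r)⌉ = ⌈72.087⌉ = 73 payments; the last is $27.76.
Total paid = 72·$318.42 + $27.76 = $22,954.00.
Total interest = total paid − principal = $22,954.00 − $17,250.00 = $5,704.00.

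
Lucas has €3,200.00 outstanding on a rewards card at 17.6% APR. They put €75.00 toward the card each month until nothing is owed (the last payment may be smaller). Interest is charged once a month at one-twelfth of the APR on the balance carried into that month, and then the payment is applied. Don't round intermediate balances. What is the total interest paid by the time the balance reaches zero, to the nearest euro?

€1,863

Monthly rate r = 17.6%/12 = 1.46667% = 0.0146667.
Payoff takes n = ⌈−ln(1 − rB₀/P)/ln(1+r)⌉ = ⌈67.507⌉ = 68 payments; the last is €38.13.
Total paid = 67·€75.00 + €38.13 = €5,063.13.
Total interest = total paid − principal = €5,063.13 − €3,200.00 = €1,863.13.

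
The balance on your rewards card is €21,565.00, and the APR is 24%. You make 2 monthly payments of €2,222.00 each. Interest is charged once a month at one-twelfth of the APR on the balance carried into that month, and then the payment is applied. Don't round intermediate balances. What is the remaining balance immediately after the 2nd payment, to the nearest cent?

Monthly rate r = 24%/12 = 2% = 0.02.
Each month: B ← B·(1+r) − €2,222.00.
Month 1: interest €431.30; balance after payment €19,774.30.
Month 2: interest €395.49; balance after payment €17,947.79.

€17,947.79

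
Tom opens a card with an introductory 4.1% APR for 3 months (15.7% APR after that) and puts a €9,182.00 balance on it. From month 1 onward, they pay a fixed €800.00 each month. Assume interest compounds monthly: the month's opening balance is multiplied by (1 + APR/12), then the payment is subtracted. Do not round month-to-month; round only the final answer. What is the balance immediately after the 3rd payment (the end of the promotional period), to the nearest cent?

Promo months 1–3 at r₀ = 4.1%/12 = 0.00341667; months 4+ at r₁ = 15.7%/12 = 0.0130833.
After month 3: iterate B ← B·(1+r₀) − €800.00 for 3 months → €6,868.23.

€6,868.23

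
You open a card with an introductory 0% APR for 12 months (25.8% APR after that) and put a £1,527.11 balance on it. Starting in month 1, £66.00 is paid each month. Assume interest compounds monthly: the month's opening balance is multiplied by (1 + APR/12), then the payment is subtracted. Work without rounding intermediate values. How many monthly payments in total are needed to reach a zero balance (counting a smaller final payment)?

Promo months 1–12 at r₀ = 0%/12 = 0; months 13+ at r₁ = 25.8%/12 = 0.0215.
After month 12 (no interest yet): B = £1,527.11 − 12·£66.00 = £735.11.
Then at r₁ with £66.00/mo: n₂ = −ln(1 − r₁·B/P)/ln(1+r₁) ≈ 12.87 → 13 more payments.

25 months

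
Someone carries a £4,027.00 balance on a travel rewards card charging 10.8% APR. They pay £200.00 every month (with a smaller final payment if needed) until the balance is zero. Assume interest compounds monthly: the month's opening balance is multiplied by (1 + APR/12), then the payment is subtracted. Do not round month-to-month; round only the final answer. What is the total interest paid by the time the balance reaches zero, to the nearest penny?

Monthly rate r = 10.8%/12 = 0.9% = 0.009.
Payoff takes n = ⌈−ln(1 − rB₀/P)/ln(1+r)⌉ = ⌈22.315⌉ = 23 payments; the last is £63.13.
Total paid = 22·£200.00 + £63.13 = £4,463.13.
Total interest = total paid − principal = £4,463.13 − £4,027.00 = £436.13.

£436.13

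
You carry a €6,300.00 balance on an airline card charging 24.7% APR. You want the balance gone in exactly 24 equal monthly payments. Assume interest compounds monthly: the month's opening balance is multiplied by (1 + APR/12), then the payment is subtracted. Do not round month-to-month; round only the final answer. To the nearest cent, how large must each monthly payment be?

Monthly rate r = 24.7%/12 = 2.05833% = 0.0205833.
Level-payment amortization: P = B₀·r / (1 − (1+r)^(−n)) = 6300.00·0.0205833 / (1 − 1.02058^(−24)).
Denominator 1 − (1+r)^(−24) = 0.386751243.
P = 129.675 / 0.386751243 ≈ 335.29.

€335.29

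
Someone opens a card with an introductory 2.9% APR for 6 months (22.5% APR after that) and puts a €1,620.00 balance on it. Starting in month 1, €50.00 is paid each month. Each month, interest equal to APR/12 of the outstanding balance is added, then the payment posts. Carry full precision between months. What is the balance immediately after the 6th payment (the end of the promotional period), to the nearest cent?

Promo months 1–6 at r₀ = 2.9%/12 = 0.00241667; months 7+ at r₁ = 22.5%/12 = 0.01875.
After month 6: iterate B ← B·(1+r₀) − €50.00 for 6 months → €1,341.81.

€1,341.81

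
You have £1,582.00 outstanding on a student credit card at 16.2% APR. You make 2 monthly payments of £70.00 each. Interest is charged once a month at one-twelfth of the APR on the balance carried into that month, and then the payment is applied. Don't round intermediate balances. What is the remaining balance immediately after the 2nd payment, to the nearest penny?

Monthly rate r = 16.2%/12 = 1.35% = 0.0135.
Each month: B ← B·(1+r) − £70.00.
Month 1: interest £21.36; balance after payment £1,533.36.
Month 2: interest £20.70; balance after payment £1,484.06.

£1,484.06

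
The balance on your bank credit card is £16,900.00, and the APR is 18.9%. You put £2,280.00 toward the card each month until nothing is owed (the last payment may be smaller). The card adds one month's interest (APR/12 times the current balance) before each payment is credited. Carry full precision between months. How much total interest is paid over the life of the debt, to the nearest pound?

Monthly rate r = 18.9%/12 = 1.575% = 0.01575.
Payoff takes n = ⌈−ln(1 − rB₀/P)/ln(1+r)⌉ = ⌈7.944⌉ = 8 payments; the last is £2,152.77.
Total paid = 7·£2,280.00 + £2,152.77 = £18,112.77.
Total interest = total paid − principal = £18,112.77 − £16,900.00 = £1,212.77.

£1,213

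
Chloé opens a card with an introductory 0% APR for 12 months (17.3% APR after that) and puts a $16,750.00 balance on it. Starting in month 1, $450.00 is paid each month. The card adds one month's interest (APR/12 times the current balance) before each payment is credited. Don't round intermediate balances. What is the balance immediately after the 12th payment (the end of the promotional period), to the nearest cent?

Promo months 1–12 at r₀ = 0%/12 = 0; months 13+ at r₁ = 17.3%/12 = 0.0144167.
After month 12 (no interest yet): B = $16,750.00 − 12·$450.00 = $11,350.00.

$11,350.00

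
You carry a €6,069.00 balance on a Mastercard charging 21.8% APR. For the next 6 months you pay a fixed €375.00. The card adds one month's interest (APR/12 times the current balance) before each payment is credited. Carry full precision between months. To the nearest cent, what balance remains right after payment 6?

Monthly rate r = 21.8%/12 = 1.81667% = 0.0181667.
Each month: B ← B·(1+r) − €375.00.
Month 1: interest €110.25; balance after payment €5,804.25.
Month 2: interest €105.44; balance after payment €5,534.70.
Month 3: interest €100.55; balance after payment €5,260.24.
Month 4: interest €95.56; balance after payment €4,980.81.
Month 5: interest €90.48; balance after payment €4,696.29.
Month 6: interest €85.32; balance after payment €4,406.61.

€4,406.61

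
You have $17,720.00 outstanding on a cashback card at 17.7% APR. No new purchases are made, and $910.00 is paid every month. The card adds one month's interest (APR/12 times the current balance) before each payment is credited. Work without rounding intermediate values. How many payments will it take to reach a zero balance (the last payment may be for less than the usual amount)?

24 months

Monthly rate r = 17.7%/12 = 1.475% = 0.01475.
Recurrence: B ← B·(1+r) − $910.00.
Month 1: interest $261.37; balance after payment $17,071.37.
Month 2: interest $251.80; balance after payment $16,413.17.
Closed form: n = −ln(1 − rB₀/P)/ln(1+r) = −ln(0.71278)/ln(1.01475) ≈ 23.124, so the balance reaches zero during payment 24.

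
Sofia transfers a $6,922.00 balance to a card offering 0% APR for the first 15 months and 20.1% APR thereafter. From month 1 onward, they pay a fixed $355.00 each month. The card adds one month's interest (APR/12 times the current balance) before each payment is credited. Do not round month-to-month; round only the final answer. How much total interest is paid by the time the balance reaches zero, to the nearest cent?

$77.84

Promo months 1–15 at r₀ = 0%/12 = 0; months 16+ at r₁ = 20.1%/12 = 0.01675.
After month 15 (no interest yet): B = $6,922.00 − 15·$355.00 = $1,597.00.
Then at r₁ with $355.00/mo: n₂ = −ln(1 − r₁·B/P)/ln(1+r₁) ≈ 4.72 → 5 more payments.
Total paid = 19·$355.00 + $254.84 = $6,999.84; interest = $6,999.84 − $6,922.00 = $77.84.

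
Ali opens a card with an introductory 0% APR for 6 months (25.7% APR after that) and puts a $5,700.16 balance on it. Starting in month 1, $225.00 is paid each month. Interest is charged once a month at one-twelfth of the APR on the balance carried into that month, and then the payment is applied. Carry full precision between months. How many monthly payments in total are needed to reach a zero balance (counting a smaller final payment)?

32 months

Promo months 1–6 at r₀ = 0%/12 = 0; months 7+ at r₁ = 25.7%/12 = 0.0214167.
After month 6 (no interest yet): B = $5,700.16 − 6·$225.00 = $4,350.16.
Then at r₁ with $225.00/mo: n₂ = −ln(1 − r₁·B/P)/ln(1+r₁) ≈ 25.23 → 26 more payments.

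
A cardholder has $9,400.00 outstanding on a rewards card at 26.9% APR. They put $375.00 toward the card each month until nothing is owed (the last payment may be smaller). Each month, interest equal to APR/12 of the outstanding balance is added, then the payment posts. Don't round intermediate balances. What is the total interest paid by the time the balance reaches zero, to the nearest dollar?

Monthly rate r = 26.9%/12 = 2.24167% = 0.0224167.
Payoff takes n = ⌈−ln(1 − rB₀/P)/ln(1+r)⌉ = ⌈37.229⌉ = 38 payments; the last is $86.61.
Total paid = 37·$375.00 + $86.61 = $13,961.61.
Total interest = total paid − principal = $13,961.61 − $9,400.00 = $4,561.61.

$4,562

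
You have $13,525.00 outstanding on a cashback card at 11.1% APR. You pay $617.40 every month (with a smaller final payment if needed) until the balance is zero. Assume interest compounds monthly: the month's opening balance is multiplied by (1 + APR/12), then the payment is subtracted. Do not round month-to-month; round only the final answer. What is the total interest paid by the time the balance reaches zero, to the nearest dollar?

Monthly rate r = 11.1%/12 = 0.925% = 0.00925.
Payoff takes n = ⌈−ln(1 − rB₀/P)/ln(1+r)⌉ = ⌈24.593⌉ = 25 payments; the last is $366.93.
Total paid = 24·$617.40 + $366.93 = $15,184.53.
Total interest = total paid − principal = $15,184.53 − $13,525.00 = $1,659.53.

$1,660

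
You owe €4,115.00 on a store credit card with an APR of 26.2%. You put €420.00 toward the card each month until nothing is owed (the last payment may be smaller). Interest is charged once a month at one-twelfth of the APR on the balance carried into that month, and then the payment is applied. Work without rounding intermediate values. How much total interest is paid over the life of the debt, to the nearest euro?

€566

Monthly rate r = 26.2%/12 = 2.18333% = 0.0218333.
Payoff takes n = ⌈−ln(1 − rB₀/P)/ln(1+r)⌉ = ⌈11.144⌉ = 12 payments; the last is €60.99.
Total paid = 11·€420.00 + €60.99 = €4,680.99.
Total interest = total paid − principal = €4,680.99 − €4,115.00 = €565.99.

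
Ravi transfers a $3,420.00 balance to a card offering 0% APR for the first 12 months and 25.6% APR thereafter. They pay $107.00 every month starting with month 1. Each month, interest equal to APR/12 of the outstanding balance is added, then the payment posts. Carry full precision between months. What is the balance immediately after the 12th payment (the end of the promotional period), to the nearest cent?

Promo months 1–12 at r₀ = 0%/12 = 0; months 13+ at r₁ = 25.6%/12 = 0.0213333.
After month 12 (no interest yet): B = $3,420.00 − 12·$107.00 = $2,136.00.

$2,136.00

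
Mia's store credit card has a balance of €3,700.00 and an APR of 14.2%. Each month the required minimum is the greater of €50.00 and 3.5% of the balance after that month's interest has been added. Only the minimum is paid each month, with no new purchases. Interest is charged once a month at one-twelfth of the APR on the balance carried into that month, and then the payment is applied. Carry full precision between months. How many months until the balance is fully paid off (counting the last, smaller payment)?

Monthly rate r = 14.2%/12 = 1.18333% = 0.0118333.
While 3.5% of the post-interest balance exceeds €50.00, each month B ← (B·(1+r))·(1 − 0.035), i.e. B shrinks by the factor (1+r)·0.965 = 0.97642.
This holds for months 1–41. Entering month 42 the balance is €1,390.88; 3.5% of the post-interest balance is now below €50.00, so the flat €50.00 minimum applies from here.
From month 42 a fixed €50.00 at rate r clears €1,390.88 in 34 more payments. Total: 41 + 34 = 75 months.

75 months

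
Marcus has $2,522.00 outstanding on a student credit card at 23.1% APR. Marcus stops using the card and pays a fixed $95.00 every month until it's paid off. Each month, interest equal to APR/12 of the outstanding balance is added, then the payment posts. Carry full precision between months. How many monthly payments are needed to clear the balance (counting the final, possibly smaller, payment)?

Monthly rate r = 23.1%/12 = 1.925% = 0.01925.
Recurrence: B ← B·(1+r) − $95.00.
Month 1: interest $48.55; balance after payment $2,475.55.
Month 2: interest $47.65; balance after payment $2,428.20.
Closed form: n = −ln(1 − rB₀/P)/ln(1+r) = −ln(0.48896)/ln(1.01925) ≈ 37.524, so the balance reaches zero during payment 38.

38 payments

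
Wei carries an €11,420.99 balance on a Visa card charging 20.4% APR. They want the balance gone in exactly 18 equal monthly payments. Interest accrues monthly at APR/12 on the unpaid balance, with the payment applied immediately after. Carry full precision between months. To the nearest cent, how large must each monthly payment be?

€741.86

Monthly rate r = 20.4%/12 = 1.7% = 0.017.
Level-payment amortization: P = B₀·r / (1 − (1+r)^(−n)) = 11420.99·0.017 / (1 − 1.017^(−18)).
Denominator 1 − (1+r)^(−18) = 0.261717036.
P = 194.157 / 0.261717036 ≈ 741.86.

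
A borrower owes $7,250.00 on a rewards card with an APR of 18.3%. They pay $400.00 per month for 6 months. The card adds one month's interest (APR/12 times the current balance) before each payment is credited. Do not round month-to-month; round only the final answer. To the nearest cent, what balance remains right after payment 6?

Monthly rate r = 18.3%/12 = 1.525% = 0.01525.
Each month: B ← B·(1+r) − $400.00.
Month 1: interest $110.56; balance after payment $6,960.56.
Month 2: interest $106.15; balance after payment $6,666.71.
Month 3: interest $101.67; balance after payment $6,368.38.
Month 4: interest $97.12; balance after payment $6,065.50.
Month 5: interest $92.50; balance after payment $5,758.00.
Month 6: interest $87.81; balance after payment $5,445.80.

$5,445.80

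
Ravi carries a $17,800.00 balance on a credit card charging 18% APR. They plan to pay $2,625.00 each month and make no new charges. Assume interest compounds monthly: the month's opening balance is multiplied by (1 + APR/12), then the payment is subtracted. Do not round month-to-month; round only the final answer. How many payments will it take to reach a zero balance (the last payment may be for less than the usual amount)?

8 payments

Monthly rate r = 18%/12 = 1.5% = 0.015.
Recurrence: B ← B·(1+r) − $2,625.00.
Month 1: interest $267.00; balance after payment $15,442.00.
Month 2: interest $231.63; balance after payment $13,048.63.
Closed form: n = −ln(1 − rB₀/P)/ln(1+r) = −ln(0.89829)/ln(1.015) ≈ 7.205, so the balance reaches zero during payment 8.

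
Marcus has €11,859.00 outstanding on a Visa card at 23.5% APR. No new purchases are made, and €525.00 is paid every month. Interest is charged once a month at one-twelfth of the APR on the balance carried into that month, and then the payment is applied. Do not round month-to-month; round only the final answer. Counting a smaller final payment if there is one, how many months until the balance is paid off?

Monthly rate r = 23.5%/12 = 1.95833% = 0.0195833.
Recurrence: B ← B·(1+r) − €525.00.
Month 1: interest €232.24; balance after payment €11,566.24.
Month 2: interest €226.51; balance after payment €11,267.74.
Closed form: n = −ln(1 − rB₀/P)/ln(1+r) = −ln(0.55764)/ln(1.01958) ≈ 30.114, so the balance reaches zero during payment 31.

31 payments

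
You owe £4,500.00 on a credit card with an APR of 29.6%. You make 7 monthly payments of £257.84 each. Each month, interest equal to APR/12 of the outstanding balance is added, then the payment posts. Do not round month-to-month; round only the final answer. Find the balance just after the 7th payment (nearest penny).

£3,392.85

Monthly rate r = 29.6%/12 = 2.46667% = 0.0246667.
Each month: B ← B·(1+r) − £257.84.
Month 1: interest £111.00; balance after payment £4,353.16.
Month 2: interest £107.38; balance after payment £4,202.70.
Month 3: interest £103.67; balance after payment £4,048.52.
Month 4: interest £99.86; balance after payment £3,890.55.
Month 5: interest £95.97; balance after payment £3,728.67.
Month 6: interest £91.97; balance after payment £3,562.81.
Month 7: interest £87.88; balance after payment £3,392.85.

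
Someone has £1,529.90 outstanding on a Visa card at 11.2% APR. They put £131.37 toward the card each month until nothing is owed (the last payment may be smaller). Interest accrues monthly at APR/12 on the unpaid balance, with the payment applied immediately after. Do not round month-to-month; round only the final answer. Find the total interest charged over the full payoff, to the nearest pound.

Monthly rate r = 11.2%/12 = 0.933333% = 0.00933333.
Payoff takes n = ⌈−ln(1 − rB₀/P)/ln(1+r)⌉ = ⌈12.386⌉ = 13 payments; the last is £50.86.
Total paid = 12·£131.37 + £50.86 = £1,627.30.
Total interest = total paid − principal = £1,627.30 − £1,529.90 = £97.40.

£97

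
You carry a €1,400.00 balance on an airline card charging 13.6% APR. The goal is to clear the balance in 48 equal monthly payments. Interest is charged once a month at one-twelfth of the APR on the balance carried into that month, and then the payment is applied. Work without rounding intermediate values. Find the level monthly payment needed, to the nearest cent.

€37.98

Monthly rate r = 13.6%/12 = 1.13333% = 0.0113333.
Level-payment amortization: P = B₀·r / (1 − (1+r)^(−n)) = 1400.00·0.0113333 / (1 − 1.01133^(−48)).
Denominator 1 − (1+r)^(−48) = 0.417799523.
P = 15.8667 / 0.417799523 ≈ 37.98.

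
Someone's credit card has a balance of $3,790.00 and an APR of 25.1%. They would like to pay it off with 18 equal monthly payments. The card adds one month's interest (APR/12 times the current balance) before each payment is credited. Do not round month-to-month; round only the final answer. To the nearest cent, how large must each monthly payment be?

Monthly rate r = 25.1%/12 = 2.09167% = 0.0209167.
Level-payment amortization: P = B₀·r / (1 − (1+r)^(−n)) = 3790.00·0.0209167 / (1 − 1.02092^(−18)).
Denominator 1 − (1+r)^(−18) = 0.311070612.
P = 79.2742 / 0.311070612 ≈ 254.84.

$254.84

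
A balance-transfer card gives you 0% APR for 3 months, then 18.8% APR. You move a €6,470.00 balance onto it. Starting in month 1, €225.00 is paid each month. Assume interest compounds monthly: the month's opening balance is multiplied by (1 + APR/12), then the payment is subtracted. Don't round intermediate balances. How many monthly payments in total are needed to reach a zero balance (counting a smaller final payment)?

Promo months 1–3 at r₀ = 0%/12 = 0; months 4+ at r₁ = 18.8%/12 = 0.0156667.
After month 3 (no interest yet): B = €6,470.00 − 3·€225.00 = €5,795.00.
Then at r₁ with €225.00/mo: n₂ = −ln(1 − r₁·B/P)/ln(1+r₁) ≈ 33.24 → 34 more payments.

37 payments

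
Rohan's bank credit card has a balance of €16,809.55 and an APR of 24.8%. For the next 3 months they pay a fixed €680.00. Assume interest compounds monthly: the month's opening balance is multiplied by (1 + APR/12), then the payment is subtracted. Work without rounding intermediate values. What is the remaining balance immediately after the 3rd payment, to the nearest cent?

€15,790.98

Monthly rate r = 24.8%/12 = 2.06667% = 0.0206667.
Each month: B ← B·(1+r) − €680.00.
Month 1: interest €347.40; balance after payment €16,476.95.
Month 2: interest €340.52; balance after payment €16,137.47.
Month 3: interest €333.51; balance after payment €15,790.98.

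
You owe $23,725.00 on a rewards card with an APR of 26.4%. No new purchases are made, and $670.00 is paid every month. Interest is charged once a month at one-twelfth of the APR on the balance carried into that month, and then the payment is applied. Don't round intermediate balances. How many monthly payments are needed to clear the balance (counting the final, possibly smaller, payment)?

70 months

Monthly rate r = 26.4%/12 = 2.2% = 0.022.
Recurrence: B ← B·(1+r) − $670.00.
Month 1: interest $521.95; balance after payment $23,576.95.
Month 2: interest $518.69; balance after payment $23,425.64.
Closed form: n = −ln(1 − rB₀/P)/ln(1+r) = −ln(0.22097)/ln(1.022) ≈ 69.376, so the balance reaches zero during payment 70.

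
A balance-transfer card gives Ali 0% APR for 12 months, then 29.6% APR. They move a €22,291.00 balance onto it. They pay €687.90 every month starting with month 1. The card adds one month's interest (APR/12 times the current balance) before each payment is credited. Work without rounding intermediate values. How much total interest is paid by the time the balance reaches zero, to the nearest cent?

€5,720.76

Promo months 1–12 at r₀ = 0%/12 = 0; months 13+ at r₁ = 29.6%/12 = 0.0246667.
After month 12 (no interest yet): B = €22,291.00 − 12·€687.90 = €14,036.20.
Then at r₁ with €687.90/mo: n₂ = −ln(1 − r₁·B/P)/ln(1+r₁) ≈ 28.72 → 29 more payments.
Total paid = 40·€687.90 + €495.76 = €28,011.76; interest = €28,011.76 − €22,291.00 = €5,720.76.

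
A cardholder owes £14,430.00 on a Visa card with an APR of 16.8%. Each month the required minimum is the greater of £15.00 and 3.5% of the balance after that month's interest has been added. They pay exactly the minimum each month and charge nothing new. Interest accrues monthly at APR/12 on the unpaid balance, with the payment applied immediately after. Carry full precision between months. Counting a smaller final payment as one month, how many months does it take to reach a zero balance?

199 months

Monthly rate r = 16.8%/12 = 1.4% = 0.014.
While 3.5% of the post-interest balance exceeds £15.00, each month B ← (B·(1+r))·(1 − 0.035), i.e. B shrinks by the factor (1+r)·0.965 = 0.97851.
This holds for months 1–163. Entering month 164 the balance is £418.22; 3.5% of the post-interest balance is now below £15.00, so the flat £15.00 minimum applies from here.
From month 164 a fixed £15.00 at rate r clears £418.22 in 36 more payments. Total: 163 + 36 = 199 months.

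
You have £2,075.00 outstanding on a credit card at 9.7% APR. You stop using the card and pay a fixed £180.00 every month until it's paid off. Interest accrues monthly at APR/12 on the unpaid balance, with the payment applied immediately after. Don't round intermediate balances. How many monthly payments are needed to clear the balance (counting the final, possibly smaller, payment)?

Monthly rate r = 9.7%/12 = 0.808333% = 0.00808333.
Recurrence: B ← B·(1+r) − £180.00.
Month 1: interest £16.77; balance after payment £1,911.77.
Month 2: interest £15.45; balance after payment £1,747.23.
Closed form: n = −ln(1 − rB₀/P)/ln(1+r) = −ln(0.90682)/ln(1.00808) ≈ 12.150, so the balance reaches zero during payment 13.

13 payments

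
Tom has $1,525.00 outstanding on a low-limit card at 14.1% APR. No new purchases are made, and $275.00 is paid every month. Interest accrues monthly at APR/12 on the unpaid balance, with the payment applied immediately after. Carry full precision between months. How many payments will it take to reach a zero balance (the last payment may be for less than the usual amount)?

6 months

Monthly rate r = 14.1%/12 = 1.175% = 0.01175.
Recurrence: B ← B·(1+r) − $275.00.
Month 1: interest $17.92; balance after payment $1,267.92.
Month 2: interest $14.90; balance after payment $1,007.82.
Month 3: interest $11.84; balance after payment $744.66.
Month 4: interest $8.75; balance after payment $478.41.
Month 5: interest $5.62; balance after payment $209.03.
Month 6: interest $2.46; balance after payment $0.00.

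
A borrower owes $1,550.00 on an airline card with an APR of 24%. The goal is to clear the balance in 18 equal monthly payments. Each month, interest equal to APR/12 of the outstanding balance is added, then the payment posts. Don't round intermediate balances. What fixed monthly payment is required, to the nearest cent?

Monthly rate r = 24%/12 = 2% = 0.02.
Level-payment amortization: P = B₀·r / (1 − (1+r)^(−n)) = 1550.00·0.02 / (1 − 1.02^(−18)).
Denominator 1 − (1+r)^(−18) = 0.299840625.
P = 31 / 0.299840625 ≈ 103.39.

$103.39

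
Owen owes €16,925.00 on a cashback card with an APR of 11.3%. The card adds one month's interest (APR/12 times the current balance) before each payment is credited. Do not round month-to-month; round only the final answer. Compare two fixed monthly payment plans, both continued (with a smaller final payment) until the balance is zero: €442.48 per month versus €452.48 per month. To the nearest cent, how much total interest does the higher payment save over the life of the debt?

Monthly rate r = 11.3%/12 = 0.941667% = 0.00941667.
At €442.48/mo: n = ⌈−ln(1 − rB₀/P)/ln(1+r)⌉ = 48 payments (last €287.14); total interest = total paid − €16,925.00 = €4,158.70.
At €452.48/mo: 47 payments (last €149.15); total interest €4,038.23.
Interest saved = €4,158.70 − €4,038.23 = €120.47.

€120.47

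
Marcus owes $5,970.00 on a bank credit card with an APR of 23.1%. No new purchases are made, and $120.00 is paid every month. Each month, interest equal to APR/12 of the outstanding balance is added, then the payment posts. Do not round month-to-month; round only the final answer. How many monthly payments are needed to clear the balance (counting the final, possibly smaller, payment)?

Monthly rate r = 23.1%/12 = 1.925% = 0.01925.
Recurrence: B ← B·(1+r) − $120.00.
Month 1: interest $114.92; balance after payment $5,964.92.
Month 2: interest $114.82; balance after payment $5,959.75.
Closed form: n = −ln(1 − rB₀/P)/ln(1+r) = −ln(0.042312)/ln(1.01925) ≈ 165.871, so the balance reaches zero during payment 166.

166 payments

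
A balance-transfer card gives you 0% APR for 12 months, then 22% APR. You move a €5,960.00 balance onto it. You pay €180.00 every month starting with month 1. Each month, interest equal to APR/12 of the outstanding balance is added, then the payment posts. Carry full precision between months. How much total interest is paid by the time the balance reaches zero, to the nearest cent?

Promo months 1–12 at r₀ = 0%/12 = 0; months 13+ at r₁ = 22%/12 = 0.0183333.
After month 12 (no interest yet): B = €5,960.00 − 12·€180.00 = €3,800.00.
Then at r₁ with €180.00/mo: n₂ = −ln(1 − r₁·B/P)/ln(1+r₁) ≈ 26.94 → 27 more payments.
Total paid = 38·€180.00 + €169.52 = €7,009.52; interest = €7,009.52 − €5,960.00 = €1,049.52.

€1,049.52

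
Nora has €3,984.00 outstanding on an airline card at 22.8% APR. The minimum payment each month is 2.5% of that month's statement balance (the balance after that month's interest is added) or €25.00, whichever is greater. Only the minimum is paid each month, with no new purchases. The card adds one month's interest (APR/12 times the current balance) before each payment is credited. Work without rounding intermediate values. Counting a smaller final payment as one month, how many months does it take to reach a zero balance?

Monthly rate r = 22.8%/12 = 1.9% = 0.019.
While 2.5% of the post-interest balance exceeds €25.00, each month B ← (B·(1+r))·(1 − 0.025), i.e. B shrinks by the factor (1+r)·0.975 = 0.99352.
This holds for months 1–216. Entering month 217 the balance is €979.35; 2.5% of the post-interest balance is now below €25.00, so the flat €25.00 minimum applies from here.
From month 217 a fixed €25.00 at rate r clears €979.35 in 73 more payments. Total: 216 + 73 = 289 months.

289 months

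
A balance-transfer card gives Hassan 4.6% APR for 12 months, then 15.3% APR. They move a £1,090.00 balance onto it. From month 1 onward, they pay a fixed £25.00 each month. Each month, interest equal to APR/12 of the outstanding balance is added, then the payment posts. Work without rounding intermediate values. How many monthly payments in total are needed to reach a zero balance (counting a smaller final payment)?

Promo months 1–12 at r₀ = 4.6%/12 = 0.00383333; months 13+ at r₁ = 15.3%/12 = 0.01275.
After month 12: iterate B ← B·(1+r₀) − £25.00 for 12 months → £834.80.
Then at r₁ with £25.00/mo: n₂ = −ln(1 − r₁·B/P)/ln(1+r₁) ≈ 43.78 → 44 more payments.

56 payments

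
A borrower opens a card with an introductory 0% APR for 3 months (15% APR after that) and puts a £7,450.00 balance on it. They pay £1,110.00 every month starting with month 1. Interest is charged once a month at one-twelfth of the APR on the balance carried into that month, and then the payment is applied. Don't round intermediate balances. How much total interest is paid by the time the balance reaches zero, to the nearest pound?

Promo months 1–3 at r₀ = 0%/12 = 0; months 4+ at r₁ = 15%/12 = 0.0125.
After month 3 (no interest yet): B = £7,450.00 − 3·£1,110.00 = £4,120.00.
Then at r₁ with £1,110.00/mo: n₂ = −ln(1 − r₁·B/P)/ln(1+r₁) ≈ 3.82 → 4 more payments.
Total paid = 6·£1,110.00 + £915.95 = £7,575.95; interest = £7,575.95 − £7,450.00 = £125.95.

£126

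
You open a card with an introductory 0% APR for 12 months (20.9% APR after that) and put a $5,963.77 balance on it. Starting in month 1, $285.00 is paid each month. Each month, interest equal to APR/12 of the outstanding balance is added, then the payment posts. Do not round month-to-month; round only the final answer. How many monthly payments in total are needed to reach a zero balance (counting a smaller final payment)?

22 payments

Promo months 1–12 at r₀ = 0%/12 = 0; months 13+ at r₁ = 20.9%/12 = 0.0174167.
After month 12 (no interest yet): B = $5,963.77 − 12·$285.00 = $2,543.77.
Then at r₁ with $285.00/mo: n₂ = −ln(1 − r₁·B/P)/ln(1+r₁) ≈ 9.78 → 10 more payments.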